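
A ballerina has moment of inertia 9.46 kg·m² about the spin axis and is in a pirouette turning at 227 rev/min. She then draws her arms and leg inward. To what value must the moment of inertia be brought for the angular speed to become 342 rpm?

I₂ ≈ 6.28 kg·m²

Angular momentum about the spin axis is conserved since the torque about it is zero.
I₂ = I₁ω₁ / ω₂ = (9.46)(227) / (342) = 6.279 kg·m².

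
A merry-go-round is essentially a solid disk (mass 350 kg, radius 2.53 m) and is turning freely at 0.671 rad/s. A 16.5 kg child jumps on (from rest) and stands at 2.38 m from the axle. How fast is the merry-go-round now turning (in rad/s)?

No external torque acts about the axle; L_before = L_after.
I_p = ½(350)(2.53)² = 1120 kg·m².
Added inertia Σmr² = (16.5)(2.38)² = 93.46 kg·m²; I_f = 1120 + 93.46 = 1214 kg·m².
ω_f = I_p ω_i / I_f = (1120)(0.671) / 1214 = 0.6193 rad/s.

ω_f ≈ 0.619 rad/s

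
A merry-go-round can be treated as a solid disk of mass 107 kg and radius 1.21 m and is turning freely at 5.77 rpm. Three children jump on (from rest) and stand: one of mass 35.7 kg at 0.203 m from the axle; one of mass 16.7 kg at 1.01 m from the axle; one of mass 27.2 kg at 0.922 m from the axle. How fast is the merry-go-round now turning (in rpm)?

The added mass arrives with no angular momentum about the axle, and any external torque about the axle is negligible, so the system's angular momentum is conserved.
I_p = ½(107)(1.21)² = 78.33 kg·m².
Added inertia Σmr² = (35.7)(0.203)² + (16.7)(1.01)² + (27.2)(0.922)² = 41.63 kg·m²; I_f = 78.33 + 41.63 = 120.0 kg·m².
ω_f = I_p ω_i / I_f = (78.33)(5.77) / 120.0 = 3.768 rpm.

ω_f ≈ 3.77 rpm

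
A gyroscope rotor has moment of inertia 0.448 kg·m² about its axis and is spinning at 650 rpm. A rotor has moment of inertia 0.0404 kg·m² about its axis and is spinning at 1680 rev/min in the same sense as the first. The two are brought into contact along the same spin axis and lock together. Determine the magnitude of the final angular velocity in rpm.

|ω_f| ≈ 735 rpm

No external torque acts about the common axis, so total angular momentum is conserved.
Taking A's sense as positive: L = (0.4480)(650) + (0.04040)(1680) = 359.1 kg·m²·rpm.
Combined I = 0.4480 + 0.04040 = 0.4884 kg·m².
ω_f = L / I = 359.1 / 0.4884 = 735.2 rpm.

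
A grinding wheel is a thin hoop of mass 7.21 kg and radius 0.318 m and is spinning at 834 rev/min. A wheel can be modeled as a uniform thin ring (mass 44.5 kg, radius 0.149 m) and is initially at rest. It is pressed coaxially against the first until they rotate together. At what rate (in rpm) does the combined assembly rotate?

No external torque acts about the common axis, so total angular momentum is conserved.
Moments of inertia: I_A = (7.21)(0.318)² = 0.7291 kg·m²; I_B = (44.5)(0.149)² = 0.9879 kg·m².
Taking A's sense as positive: L = (0.7291)(834) = 608.1 kg·m²·rpm.
Combined I = 0.7291 + 0.9879 = 1.717 kg·m².
ω_f = L / I = 608.1 / 1.717 = 354.1 rpm.

|ω_f| ≈ 354 rpm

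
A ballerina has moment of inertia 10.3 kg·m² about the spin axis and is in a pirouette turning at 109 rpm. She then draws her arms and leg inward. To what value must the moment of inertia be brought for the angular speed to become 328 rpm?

With no external torque about the axis, L is conserved: I₁ω₁ = I₂ω₂.
I₂ = I₁ω₁ / ω₂ = (10.3)(109) / (328) = 3.423 kg·m².

I₂ ≈ 3.42 kg·m²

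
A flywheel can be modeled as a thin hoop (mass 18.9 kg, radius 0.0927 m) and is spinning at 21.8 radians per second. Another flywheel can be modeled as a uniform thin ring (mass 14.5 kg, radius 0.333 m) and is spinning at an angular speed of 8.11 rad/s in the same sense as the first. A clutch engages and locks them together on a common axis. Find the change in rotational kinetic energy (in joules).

No external torque acts about the common axis, so total angular momentum is conserved.
Moments of inertia: I_A = (18.9)(0.0927)² = 0.1624 kg·m²; I_B = (14.5)(0.333)² = 1.608 kg·m².
Taking A's sense as positive: L = (0.1624)(21.8) + (1.608)(8.11) = 16.58 kg·m²·rad/s.
Combined I = 0.1624 + 1.608 = 1.770 kg·m².
ω_f = L / I = 16.58 / 1.770 = 9.366 rad/s.
KE_i = ½ΣIω² = 91.47 J; KE_f = ½(1.770)(9.366)² = 77.65 J.

ΔKE ≈ -13.8 J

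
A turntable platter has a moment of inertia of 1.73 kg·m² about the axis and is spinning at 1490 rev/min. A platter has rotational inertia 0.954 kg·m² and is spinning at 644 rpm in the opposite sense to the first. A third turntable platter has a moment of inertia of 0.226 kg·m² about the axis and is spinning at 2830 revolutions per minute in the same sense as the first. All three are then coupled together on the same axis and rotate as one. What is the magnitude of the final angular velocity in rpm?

|ω_f| ≈ 894 rpm

No external torque acts about the common axis, so total angular momentum is conserved.
Taking A's sense as positive: L = (1.730)(1490) − (0.9540)(644) + (0.2260)(2830) = 2603 kg·m²·rpm.
Combined I = 1.730 + 0.9540 + 0.2260 = 2.910 kg·m².
ω_f = L / I = 2603 / 2.910 = 894.5 rpm.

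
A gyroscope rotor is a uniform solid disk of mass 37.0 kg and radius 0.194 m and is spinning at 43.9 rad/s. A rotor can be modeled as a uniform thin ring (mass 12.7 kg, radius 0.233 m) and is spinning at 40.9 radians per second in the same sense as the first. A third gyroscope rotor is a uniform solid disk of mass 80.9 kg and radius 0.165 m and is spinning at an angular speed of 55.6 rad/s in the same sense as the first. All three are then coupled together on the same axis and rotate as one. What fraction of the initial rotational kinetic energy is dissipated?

fraction ≈ 0.0186

No external torque acts about the common axis, so total angular momentum is conserved.
Moments of inertia: I_A = ½(37.0)(0.194)² = 0.6963 kg·m²; I_B = (12.7)(0.233)² = 0.6895 kg·m²; I_C = ½(80.9)(0.165)² = 1.101 kg·m².
Taking A's sense as positive: L = (0.6963)(43.9) + (0.6895)(40.9) + (1.101)(55.6) = 120.0 kg·m²·rad/s.
Combined I = 0.6963 + 0.6895 + 1.101 = 2.487 kg·m².
ω_f = L / I = 120.0 / 2.487 = 48.25 rad/s.
KE_i = ½ΣIω² = 2950 J; KE_f = ½(2.487)(48.25)² = 2895 J.
Fraction dissipated = (KE_i − KE_f)/KE_i = 0.01863.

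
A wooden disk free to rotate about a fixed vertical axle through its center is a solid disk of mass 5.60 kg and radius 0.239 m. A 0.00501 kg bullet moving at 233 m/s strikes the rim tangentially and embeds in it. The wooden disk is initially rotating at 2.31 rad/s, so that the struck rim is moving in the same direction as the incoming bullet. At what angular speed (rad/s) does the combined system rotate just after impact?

|ω_f| ≈ 4.05 rad/s

About the axle the impulsive forces during the collision are internal, so angular momentum about that axis is conserved.
I_p = ½(5.60)(0.239)² = 0.1599 kg·m². Taking the sense of the bullet's angular momentum as positive, L_{bullet} = m v R = (0.00501)(233)(0.239) = 0.2790 kg·m²/s.
L_i = +I_p ω_p + m v R = +(0.1599)(2.31) + 0.2790 = 0.6485 kg·m²/s.
After sticking, I_f = I_p + m R² = 0.1599 + (0.00501)(0.239)² = 0.1602 kg·m².
ω_f = L_i / I_f = 0.6485 / 0.1602 = 4.047 rad/s.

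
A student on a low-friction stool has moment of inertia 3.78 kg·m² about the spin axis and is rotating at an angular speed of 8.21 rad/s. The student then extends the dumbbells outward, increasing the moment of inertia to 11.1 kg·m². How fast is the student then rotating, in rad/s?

ω₂ ≈ 2.80 rad/s

No external torque acts about the spin axis, so angular momentum is conserved.
ω₂ = I₁ω₁ / I₂ = (3.780)(8.21 rad/s) / (11.10) = 2.796 rad/s.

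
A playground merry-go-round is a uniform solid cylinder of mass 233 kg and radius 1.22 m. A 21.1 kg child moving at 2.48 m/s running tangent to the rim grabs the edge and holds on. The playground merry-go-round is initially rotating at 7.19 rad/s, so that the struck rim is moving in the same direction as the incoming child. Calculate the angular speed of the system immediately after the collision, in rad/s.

|ω_f| ≈ 6.40 rad/s

The axle reaction passes through the axle and exerts no torque about it; angular momentum about the axle is conserved through the impact.
I_p = ½(233)(1.22)² = 173.4 kg·m². Taking the sense of the child's angular momentum as positive, L_{child} = m v R = (21.1)(2.48)(1.22) = 63.84 kg·m²/s.
L_i = +I_p ω_p + m v R = +(173.4)(7.19) + 63.84 = 1311 kg·m²/s.
After sticking, I_f = I_p + m R² = 173.4 + (21.1)(1.22)² = 204.8 kg·m².
ω_f = L_i / I_f = 1311 / 204.8 = 6.399 rad/s.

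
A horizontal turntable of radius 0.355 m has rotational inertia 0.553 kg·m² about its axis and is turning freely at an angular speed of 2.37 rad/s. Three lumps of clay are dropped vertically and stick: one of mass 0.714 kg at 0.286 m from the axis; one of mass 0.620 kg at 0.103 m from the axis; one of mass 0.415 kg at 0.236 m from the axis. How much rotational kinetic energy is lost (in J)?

No external torque acts about the axis; L_before = L_after.
Added inertia Σmr² = (0.714)(0.286)² + (0.620)(0.103)² + (0.415)(0.236)² = 0.08809 kg·m²; I_f = 0.5530 + 0.08809 = 0.6411 kg·m².
ω_f = I_p ω_i / I_f = (0.5530)(2.37) / 0.6411 = 2.044 rad/s.
KE_i = ½(0.5530)(2.370 rad/s)² = 1.553 J; KE_f = ½(0.6411)(2.044)² = 1.340 J.

energy lost ≈ 0.213 J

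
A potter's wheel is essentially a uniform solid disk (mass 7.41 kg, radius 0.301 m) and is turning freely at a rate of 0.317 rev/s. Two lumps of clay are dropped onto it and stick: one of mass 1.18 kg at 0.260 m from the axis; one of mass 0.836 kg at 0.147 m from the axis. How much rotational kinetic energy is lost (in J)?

No external torque acts about the axis; L_before = L_after.
I_p = ½(7.41)(0.301)² = 0.3357 kg·m².
Added inertia Σmr² = (1.18)(0.260)² + (0.836)(0.147)² = 0.09783 kg·m²; I_f = 0.3357 + 0.09783 = 0.4335 kg·m².
ω_f = I_p ω_i / I_f = (0.3357)(0.317) / 0.4335 = 0.2455 rev/s.
KE_i = ½(0.3357)(1.992 rad/s)² = 0.6658 J; KE_f = ½(0.4335)(1.542)² = 0.5156 J.

energy lost ≈ 0.150 J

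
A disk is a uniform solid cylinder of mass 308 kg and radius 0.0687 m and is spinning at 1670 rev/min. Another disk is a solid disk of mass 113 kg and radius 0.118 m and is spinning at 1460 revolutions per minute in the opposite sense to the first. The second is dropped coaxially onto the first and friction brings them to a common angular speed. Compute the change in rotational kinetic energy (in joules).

ΔKE ≈ -20300 J

No external torque acts about the common axis, so total angular momentum is conserved.
Moments of inertia: I_A = ½(308)(0.0687)² = 0.7268 kg·m²; I_B = ½(113)(0.118)² = 0.7867 kg·m².
Taking A's sense as positive: L = (0.7268)(1670) − (0.7867)(1460) = 65.22 kg·m²·rpm.
Combined I = 0.7268 + 0.7867 = 1.514 kg·m².
ω_f = L / I = 65.22 / 1.514 = 43.09 rpm.
KE_i = ½ΣIω² = 20310 J; KE_f = ½(1.514)(4.512)² = 15.41 J.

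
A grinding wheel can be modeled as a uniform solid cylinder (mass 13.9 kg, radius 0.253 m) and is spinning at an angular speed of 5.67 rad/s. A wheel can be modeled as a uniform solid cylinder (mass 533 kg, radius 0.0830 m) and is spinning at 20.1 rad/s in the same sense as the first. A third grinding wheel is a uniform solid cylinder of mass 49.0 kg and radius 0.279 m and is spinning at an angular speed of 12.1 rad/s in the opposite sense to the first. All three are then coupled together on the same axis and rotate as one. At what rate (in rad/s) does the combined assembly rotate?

|ω_f| ≈ 3.90 rad/s

No external torque acts about the common axis, so total angular momentum is conserved.
Moments of inertia: I_A = ½(13.9)(0.253)² = 0.4449 kg·m²; I_B = ½(533)(0.0830)² = 1.836 kg·m²; I_C = ½(49.0)(0.279)² = 1.907 kg·m².
Taking A's sense as positive: L = (0.4449)(5.67) + (1.836)(20.1) − (1.907)(12.1) = 16.35 kg·m²·rad/s.
Combined I = 0.4449 + 1.836 + 1.907 = 4.188 kg·m².
ω_f = L / I = 16.35 / 4.188 = 3.904 rad/s.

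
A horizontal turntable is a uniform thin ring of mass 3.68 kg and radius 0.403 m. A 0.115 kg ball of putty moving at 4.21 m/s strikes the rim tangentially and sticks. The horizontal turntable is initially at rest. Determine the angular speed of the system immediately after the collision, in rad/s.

The axle reaction passes through the axle and exerts no torque about it; angular momentum about the axle is conserved through the impact.
I_p = (3.68)(0.403)² = 0.5977 kg·m². Taking the sense of the ball of putty's angular momentum as positive, L_{ball} = m v R = (0.115)(4.21)(0.403) = 0.1951 kg·m²/s.
L_i = 0 + 0.1951 = 0.1951 kg·m²/s.
After sticking, I_f = I_p + m R² = 0.5977 + (0.115)(0.403)² = 0.6163 kg·m².
ω_f = L_i / I_f = 0.1951 / 0.6163 = 0.3166 rad/s.

|ω_f| ≈ 0.317 rad/s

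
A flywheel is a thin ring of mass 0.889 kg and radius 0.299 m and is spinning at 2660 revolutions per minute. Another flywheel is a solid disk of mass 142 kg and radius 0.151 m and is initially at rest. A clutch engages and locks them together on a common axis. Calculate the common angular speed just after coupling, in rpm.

|ω_f| ≈ 124 rpm

No external torque acts about the common axis, so total angular momentum is conserved.
Moments of inertia: I_A = (0.889)(0.299)² = 0.07948 kg·m²; I_B = ½(142)(0.151)² = 1.619 kg·m².
Taking A's sense as positive: L = (0.07948)(2660) = 211.4 kg·m²·rpm.
Combined I = 0.07948 + 1.619 = 1.698 kg·m².
ω_f = L / I = 211.4 / 1.698 = 124.5 rpm.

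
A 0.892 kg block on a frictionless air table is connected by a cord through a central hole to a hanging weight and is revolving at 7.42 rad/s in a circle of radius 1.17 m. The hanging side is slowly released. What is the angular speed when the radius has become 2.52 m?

No torque about the axis ⇒ m r₁² ω₁ = m r₂² ω₂.
ω₂ = ω₁ (r₁/r₂)² = (7.42)(1.17/2.52)² = 1.599 rad/s.

ω₂ ≈ 1.60 rad/s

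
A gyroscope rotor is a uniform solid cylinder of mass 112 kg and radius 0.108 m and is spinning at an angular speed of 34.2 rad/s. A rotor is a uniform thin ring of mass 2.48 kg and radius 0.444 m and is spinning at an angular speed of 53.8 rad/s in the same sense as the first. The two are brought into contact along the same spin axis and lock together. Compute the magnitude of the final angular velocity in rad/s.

|ω_f| ≈ 42.6 rad/s

The coupling torques are internal; angular momentum about the shared axis is conserved.
Moments of inertia: I_A = ½(112)(0.108)² = 0.6532 kg·m²; I_B = (2.48)(0.444)² = 0.4889 kg·m².
Taking A's sense as positive: L = (0.6532)(34.2) + (0.4889)(53.8) = 48.64 kg·m²·rad/s.
Combined I = 0.6532 + 0.4889 = 1.142 kg·m².
ω_f = L / I = 48.64 / 1.142 = 42.59 rad/s.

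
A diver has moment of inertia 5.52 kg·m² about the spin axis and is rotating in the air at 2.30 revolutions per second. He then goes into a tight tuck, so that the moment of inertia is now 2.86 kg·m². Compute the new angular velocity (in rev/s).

ω₂ ≈ 4.44 rev/s

No external torque acts about the spin axis, so angular momentum is conserved.
ω₂ = I₁ω₁ / I₂ = (5.520)(2.30 rev/s) / (2.860) = 4.439 rev/s.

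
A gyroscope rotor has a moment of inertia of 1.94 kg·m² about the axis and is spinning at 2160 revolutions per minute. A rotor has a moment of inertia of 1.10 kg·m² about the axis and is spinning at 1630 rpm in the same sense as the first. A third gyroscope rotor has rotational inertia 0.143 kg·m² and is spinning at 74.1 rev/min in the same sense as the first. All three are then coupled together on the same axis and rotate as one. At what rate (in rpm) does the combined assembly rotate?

No external torque acts about the common axis, so total angular momentum is conserved.
Taking A's sense as positive: L = (1.940)(2160) + (1.100)(1630) + (0.1430)(74.1) = 5994 kg·m²·rpm.
Combined I = 1.940 + 1.100 + 0.1430 = 3.183 kg·m².
ω_f = L / I = 5994 / 3.183 = 1883 rpm.

|ω_f| ≈ 1880 rpm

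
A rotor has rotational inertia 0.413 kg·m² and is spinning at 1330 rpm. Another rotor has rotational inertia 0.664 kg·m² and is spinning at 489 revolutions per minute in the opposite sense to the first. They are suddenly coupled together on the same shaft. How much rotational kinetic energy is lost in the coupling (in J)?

No external torque acts about the common axis, so total angular momentum is conserved.
Taking A's sense as positive: L = (0.4130)(1330) − (0.6640)(489) = 224.6 kg·m²·rpm.
Combined I = 0.4130 + 0.6640 = 1.077 kg·m².
ω_f = L / I = 224.6 / 1.077 = 208.5 rpm.
KE_i = ½ΣIω² = 4876 J; KE_f = ½(1.077)(21.84)² = 256.8 J.

ΔKE lost ≈ 4620 J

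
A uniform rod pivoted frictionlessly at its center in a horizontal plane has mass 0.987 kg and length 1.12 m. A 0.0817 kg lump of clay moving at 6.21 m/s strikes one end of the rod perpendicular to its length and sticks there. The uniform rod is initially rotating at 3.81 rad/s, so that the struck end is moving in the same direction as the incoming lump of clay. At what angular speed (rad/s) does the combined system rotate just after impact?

|ω_f| ≈ 5.26 rad/s

About the pivot the impulsive forces during the collision are internal, so angular momentum about that axis is conserved.
I_p = (1/12)(0.987)(1.12)² = 0.1032 kg·m². Taking the sense of the lump of clay's angular momentum as positive, L_{lump} = m v R = (0.0817)(6.21)(1.12/2) = 0.2841 kg·m²/s.
L_i = +I_p ω_p + m v R = +(0.1032)(3.81) + 0.2841 = 0.6772 kg·m²/s.
After sticking, I_f = I_p + m R² = 0.1032 + (0.0817)(1.12/2)² = 0.1288 kg·m².
ω_f = L_i / I_f = 0.6772 / 0.1288 = 5.258 rad/s.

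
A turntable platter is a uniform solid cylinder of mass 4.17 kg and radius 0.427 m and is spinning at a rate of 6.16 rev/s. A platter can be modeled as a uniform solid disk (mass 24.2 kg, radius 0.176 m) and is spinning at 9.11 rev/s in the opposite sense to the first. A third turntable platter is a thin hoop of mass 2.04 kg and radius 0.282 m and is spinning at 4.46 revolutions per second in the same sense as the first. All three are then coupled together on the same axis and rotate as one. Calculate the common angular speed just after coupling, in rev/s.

|ω_f| ≈ 0.381 rev/s

The coupling torques are internal; angular momentum about the shared axis is conserved.
Moments of inertia: I_A = ½(4.17)(0.427)² = 0.3802 kg·m²; I_B = ½(24.2)(0.176)² = 0.3748 kg·m²; I_C = (2.04)(0.282)² = 0.1622 kg·m².
Taking A's sense as positive: L = (0.3802)(6.16) − (0.3748)(9.11) + (0.1622)(4.46) = -0.3492 kg·m²·rev/s.
Combined I = 0.3802 + 0.3748 + 0.1622 = 0.9172 kg·m².
ω_f = L / I = -0.3492 / 0.9172 = -0.3807 rev/s.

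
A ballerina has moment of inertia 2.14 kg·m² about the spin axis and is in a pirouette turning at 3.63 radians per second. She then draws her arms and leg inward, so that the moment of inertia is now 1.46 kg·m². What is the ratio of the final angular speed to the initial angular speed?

ω₂/ω₁ ≈ 1.47

No external torque acts about the spin axis, so angular momentum is conserved.
ω₂/ω₁ = I₁/I₂ = 2.140 / 1.460 = 1.466.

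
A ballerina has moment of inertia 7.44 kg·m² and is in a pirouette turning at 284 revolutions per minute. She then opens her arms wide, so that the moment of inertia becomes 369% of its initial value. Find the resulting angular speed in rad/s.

With no external torque about the axis, L is conserved: I₁ω₁ = I₂ω₂.
I₂ = 3.69 × 7.44 = 27.45 kg·m².
ω₂ = I₁ω₁ / I₂ = (7.440)(284 rpm) / (27.45) = 76.96 rpm = 8.060 rad/s.

ω₂ ≈ 8.06 rad/s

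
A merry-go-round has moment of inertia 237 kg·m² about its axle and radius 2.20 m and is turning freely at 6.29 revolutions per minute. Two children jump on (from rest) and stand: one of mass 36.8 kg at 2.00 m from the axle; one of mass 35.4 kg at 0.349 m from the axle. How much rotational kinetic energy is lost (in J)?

No external torque acts about the axle; L_before = L_after.
Added inertia Σmr² = (36.8)(2.00)² + (35.4)(0.349)² = 151.5 kg·m²; I_f = 237.0 + 151.5 = 388.5 kg·m².
ω_f = I_p ω_i / I_f = (237.0)(6.29) / 388.5 = 3.837 rpm.
KE_i = ½(237.0)(0.6587 rad/s)² = 51.41 J; KE_f = ½(388.5)(0.4018)² = 31.36 J.

energy lost ≈ 20.1 J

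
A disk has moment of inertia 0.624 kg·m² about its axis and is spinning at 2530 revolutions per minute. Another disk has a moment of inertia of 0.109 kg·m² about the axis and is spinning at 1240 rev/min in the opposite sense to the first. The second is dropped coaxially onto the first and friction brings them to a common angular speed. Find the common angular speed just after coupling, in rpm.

No external torque acts about the common axis, so total angular momentum is conserved.
Taking A's sense as positive: L = (0.6240)(2530) − (0.1090)(1240) = 1444 kg·m²·rpm.
Combined I = 0.6240 + 0.1090 = 0.7330 kg·m².
ω_f = L / I = 1444 / 0.7330 = 1969 rpm.

|ω_f| ≈ 1970 rpm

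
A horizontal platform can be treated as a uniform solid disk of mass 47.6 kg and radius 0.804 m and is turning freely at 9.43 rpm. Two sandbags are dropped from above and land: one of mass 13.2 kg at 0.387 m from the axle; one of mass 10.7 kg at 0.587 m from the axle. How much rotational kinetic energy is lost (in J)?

energy lost ≈ 2.02 J

The added mass arrives with no angular momentum about the axle, and any external torque about the axle is negligible, so the system's angular momentum is conserved.
I_p = ½(47.6)(0.804)² = 15.38 kg·m².
Added inertia Σmr² = (13.2)(0.387)² + (10.7)(0.587)² = 5.664 kg·m²; I_f = 15.38 + 5.664 = 21.05 kg·m².
ω_f = I_p ω_i / I_f = (15.38)(9.43) / 21.05 = 6.893 rpm.
KE_i = ½(15.38)(0.9875 rad/s)² = 7.501 J; KE_f = ½(21.05)(0.7218)² = 5.483 J.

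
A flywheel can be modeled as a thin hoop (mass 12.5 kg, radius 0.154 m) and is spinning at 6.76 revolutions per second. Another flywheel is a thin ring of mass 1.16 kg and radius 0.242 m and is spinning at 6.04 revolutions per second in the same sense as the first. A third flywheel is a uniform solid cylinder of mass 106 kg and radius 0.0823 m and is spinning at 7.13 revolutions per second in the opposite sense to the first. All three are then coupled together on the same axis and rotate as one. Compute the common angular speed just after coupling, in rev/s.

|ω_f| ≈ 0.201 rev/s

The coupling torques are internal; angular momentum about the shared axis is conserved.
Moments of inertia: I_A = (12.5)(0.154)² = 0.2964 kg·m²; I_B = (1.16)(0.242)² = 0.06793 kg·m²; I_C = ½(106)(0.0823)² = 0.3590 kg·m².
Taking A's sense as positive: L = (0.2964)(6.76) + (0.06793)(6.04) − (0.3590)(7.13) = -0.1452 kg·m²·rev/s.
Combined I = 0.2964 + 0.06793 + 0.3590 = 0.7234 kg·m².
ω_f = L / I = -0.1452 / 0.7234 = -0.2008 rev/s.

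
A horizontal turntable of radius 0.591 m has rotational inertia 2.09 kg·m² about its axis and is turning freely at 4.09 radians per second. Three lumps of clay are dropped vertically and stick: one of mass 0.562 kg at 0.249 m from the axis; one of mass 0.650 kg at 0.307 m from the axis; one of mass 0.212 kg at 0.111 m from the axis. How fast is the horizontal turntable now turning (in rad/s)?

ω_f ≈ 3.91 rad/s

No external torque acts about the axis; L_before = L_after.
Added inertia Σmr² = (0.562)(0.249)² + (0.650)(0.307)² + (0.212)(0.111)² = 0.09872 kg·m²; I_f = 2.090 + 0.09872 = 2.189 kg·m².
ω_f = I_p ω_i / I_f = (2.090)(4.09) / 2.189 = 3.906 rad/s.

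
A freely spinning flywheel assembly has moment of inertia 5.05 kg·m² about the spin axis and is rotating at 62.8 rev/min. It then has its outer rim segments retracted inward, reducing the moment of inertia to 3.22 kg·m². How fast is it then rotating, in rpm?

ω₂ ≈ 98.5 rpm

With no external torque about the axis, L is conserved: I₁ω₁ = I₂ω₂.
ω₂ = I₁ω₁ / I₂ = (5.050)(62.8 rpm) / (3.220) = 98.49 rpm.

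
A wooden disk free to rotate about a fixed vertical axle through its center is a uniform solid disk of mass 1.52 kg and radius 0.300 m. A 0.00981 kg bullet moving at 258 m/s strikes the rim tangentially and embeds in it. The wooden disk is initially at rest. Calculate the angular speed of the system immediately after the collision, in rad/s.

About the axle the impulsive forces during the collision are internal, so angular momentum about that axis is conserved.
I_p = ½(1.52)(0.300)² = 0.06840 kg·m². Taking the sense of the bullet's angular momentum as positive, L_{bullet} = m v R = (0.00981)(258)(0.300) = 0.7593 kg·m²/s.
L_i = 0 + 0.7593 = 0.7593 kg·m²/s.
After sticking, I_f = I_p + m R² = 0.06840 + (0.00981)(0.300)² = 0.06928 kg·m².
ω_f = L_i / I_f = 0.7593 / 0.06928 = 10.96 rad/s.

|ω_f| ≈ 11.0 rad/s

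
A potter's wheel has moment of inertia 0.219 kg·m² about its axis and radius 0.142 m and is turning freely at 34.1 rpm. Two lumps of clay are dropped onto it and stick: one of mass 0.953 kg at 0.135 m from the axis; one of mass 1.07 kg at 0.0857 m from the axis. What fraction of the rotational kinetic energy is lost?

fraction ≈ 0.103

No external torque acts about the axis; L_before = L_after.
Added inertia Σmr² = (0.953)(0.135)² + (1.07)(0.0857)² = 0.02523 kg·m²; I_f = 0.2190 + 0.02523 = 0.2442 kg·m².
ω_f = I_p ω_i / I_f = (0.2190)(34.1) / 0.2442 = 30.58 rpm.
KE_i = ½(0.2190)(3.571 rad/s)² = 1.396 J; KE_f = ½(0.2442)(3.202)² = 1.252 J.
Fraction lost = 0.1033.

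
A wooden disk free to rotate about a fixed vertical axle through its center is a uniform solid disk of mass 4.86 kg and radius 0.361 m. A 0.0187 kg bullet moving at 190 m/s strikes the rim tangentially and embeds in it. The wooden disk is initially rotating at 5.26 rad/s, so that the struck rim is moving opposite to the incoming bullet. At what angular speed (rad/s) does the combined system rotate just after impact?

About the axle the impulsive forces during the collision are internal, so angular momentum about that axis is conserved.
I_p = ½(4.86)(0.361)² = 0.3167 kg·m². Taking the sense of the bullet's angular momentum as positive, L_{bullet} = m v R = (0.0187)(190)(0.361) = 1.283 kg·m²/s.
L_i = −I_p ω_p + m v R = −(0.3167)(5.26) + 1.283 = -0.3831 kg·m²/s.
After sticking, I_f = I_p + m R² = 0.3167 + (0.0187)(0.361)² = 0.3191 kg·m².
ω_f = L_i / I_f = -0.3831 / 0.3191 = -1.201 rad/s.

|ω_f| ≈ 1.20 rad/s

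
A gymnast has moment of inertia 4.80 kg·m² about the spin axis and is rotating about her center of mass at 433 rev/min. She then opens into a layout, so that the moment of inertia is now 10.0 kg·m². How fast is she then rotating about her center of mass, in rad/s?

ω₂ ≈ 21.8 rad/s

With no external torque about the axis, L is conserved: I₁ω₁ = I₂ω₂.
ω₂ = I₁ω₁ / I₂ = (4.800)(433 rpm) / (10.00) = 207.8 rpm = 21.76 rad/s.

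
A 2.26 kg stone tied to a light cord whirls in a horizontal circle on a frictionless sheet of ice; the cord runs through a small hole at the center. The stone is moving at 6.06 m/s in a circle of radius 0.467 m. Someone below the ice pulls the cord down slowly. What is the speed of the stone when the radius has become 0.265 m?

v₂ ≈ 10.7 m/s

The only horizontal force on the mass is along the cord (radial), so it exerts no torque about the hole and angular momentum m v r is conserved.
v₂ = v₁ r₁ / r₂ = (6.06)(0.467) / (0.265) = 10.68 m/s.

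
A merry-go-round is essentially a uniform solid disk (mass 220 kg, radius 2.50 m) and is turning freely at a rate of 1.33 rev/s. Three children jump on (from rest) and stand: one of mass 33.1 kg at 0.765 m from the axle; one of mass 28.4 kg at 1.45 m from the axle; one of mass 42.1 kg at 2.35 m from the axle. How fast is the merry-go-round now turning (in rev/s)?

The added mass arrives with no angular momentum about the axle, and any external torque about the axle is negligible, so the system's angular momentum is conserved.
I_p = ½(220)(2.50)² = 687.5 kg·m².
Added inertia Σmr² = (33.1)(0.765)² + (28.4)(1.45)² + (42.1)(2.35)² = 311.6 kg·m²; I_f = 687.5 + 311.6 = 999.1 kg·m².
ω_f = I_p ω_i / I_f = (687.5)(1.33) / 999.1 = 0.9152 rev/s.

ω_f ≈ 0.915 rev/s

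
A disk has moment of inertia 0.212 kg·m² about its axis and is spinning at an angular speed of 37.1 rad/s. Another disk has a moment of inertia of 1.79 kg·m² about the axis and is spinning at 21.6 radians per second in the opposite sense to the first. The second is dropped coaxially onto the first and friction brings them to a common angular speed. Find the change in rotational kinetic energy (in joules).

No external torque acts about the common axis, so total angular momentum is conserved.
Taking A's sense as positive: L = (0.2120)(37.1) − (1.790)(21.6) = -30.80 kg·m²·rad/s.
Combined I = 0.2120 + 1.790 = 2.002 kg·m².
ω_f = L / I = -30.80 / 2.002 = -15.38 rad/s.
KE_i = ½ΣIω² = 563.5 J; KE_f = ½(2.002)(15.38)² = 236.9 J.

ΔKE ≈ -327 J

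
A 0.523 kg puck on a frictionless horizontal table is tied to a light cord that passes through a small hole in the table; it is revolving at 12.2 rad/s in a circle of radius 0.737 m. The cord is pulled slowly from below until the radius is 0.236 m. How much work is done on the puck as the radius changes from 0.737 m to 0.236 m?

W ≈ 185 J

No torque about the axis ⇒ m r₁² ω₁ = m r₂² ω₂.
ω₂ = ω₁ (r₁/r₂)² = (12.2)(0.737/0.236)² = 119.0 rad/s.
W = ΔKE = ½m(v₂² − v₁²) = 185.0 J.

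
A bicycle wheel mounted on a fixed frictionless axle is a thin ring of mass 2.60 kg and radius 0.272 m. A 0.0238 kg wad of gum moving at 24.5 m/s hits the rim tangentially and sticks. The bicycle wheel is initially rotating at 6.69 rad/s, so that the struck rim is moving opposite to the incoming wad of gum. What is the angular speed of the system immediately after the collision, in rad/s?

The axle reaction passes through the axle and exerts no torque about it; angular momentum about the axle is conserved through the impact.
I_p = (2.60)(0.272)² = 0.1924 kg·m². Taking the sense of the wad of gum's angular momentum as positive, L_{wad} = m v R = (0.0238)(24.5)(0.272) = 0.1586 kg·m²/s.
L_i = −I_p ω_p + m v R = −(0.1924)(6.69) + 0.1586 = -1.128 kg·m²/s.
After sticking, I_f = I_p + m R² = 0.1924 + (0.0238)(0.272)² = 0.1941 kg·m².
ω_f = L_i / I_f = -1.128 / 0.1941 = -5.812 rad/s.

|ω_f| ≈ 5.81 rad/s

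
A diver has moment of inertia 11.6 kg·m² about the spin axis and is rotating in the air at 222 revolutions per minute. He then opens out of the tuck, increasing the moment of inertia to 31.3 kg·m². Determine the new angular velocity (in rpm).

With no external torque about the axis, L is conserved: I₁ω₁ = I₂ω₂.
ω₂ = I₁ω₁ / I₂ = (11.60)(222 rpm) / (31.30) = 82.27 rpm.

ω₂ ≈ 82.3 rpm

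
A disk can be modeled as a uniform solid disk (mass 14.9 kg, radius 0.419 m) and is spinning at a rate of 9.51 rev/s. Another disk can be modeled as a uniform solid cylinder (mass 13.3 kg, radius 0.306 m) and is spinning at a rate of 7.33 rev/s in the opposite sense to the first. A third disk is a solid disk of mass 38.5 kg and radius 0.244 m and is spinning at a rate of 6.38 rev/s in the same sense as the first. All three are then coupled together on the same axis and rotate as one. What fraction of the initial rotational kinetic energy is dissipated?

fraction ≈ 0.622

The coupling torques are internal; angular momentum about the shared axis is conserved.
Moments of inertia: I_A = ½(14.9)(0.419)² = 1.308 kg·m²; I_B = ½(13.3)(0.306)² = 0.6227 kg·m²; I_C = ½(38.5)(0.244)² = 1.146 kg·m².
Taking A's sense as positive: L = (1.308)(9.51) − (0.6227)(7.33) + (1.146)(6.38) = 15.19 kg·m²·rev/s.
Combined I = 1.308 + 0.6227 + 1.146 = 3.077 kg·m².
ω_f = L / I = 15.19 / 3.077 = 4.936 rev/s.
KE_i = ½ΣIω² = 3916 J; KE_f = ½(3.077)(31.01)² = 1480 J.
Fraction dissipated = (KE_i − KE_f)/KE_i = 0.6222.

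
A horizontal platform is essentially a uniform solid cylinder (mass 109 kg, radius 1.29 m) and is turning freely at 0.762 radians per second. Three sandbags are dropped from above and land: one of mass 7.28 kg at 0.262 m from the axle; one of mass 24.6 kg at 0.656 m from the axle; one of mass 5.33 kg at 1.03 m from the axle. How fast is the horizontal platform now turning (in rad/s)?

The added mass arrives with no angular momentum about the axle, and any external torque about the axle is negligible, so the system's angular momentum is conserved.
I_p = ½(109)(1.29)² = 90.69 kg·m².
Added inertia Σmr² = (7.28)(0.262)² + (24.6)(0.656)² + (5.33)(1.03)² = 16.74 kg·m²; I_f = 90.69 + 16.74 = 107.4 kg·m².
ω_f = I_p ω_i / I_f = (90.69)(0.762) / 107.4 = 0.6433 rad/s.

ω_f ≈ 0.643 rad/s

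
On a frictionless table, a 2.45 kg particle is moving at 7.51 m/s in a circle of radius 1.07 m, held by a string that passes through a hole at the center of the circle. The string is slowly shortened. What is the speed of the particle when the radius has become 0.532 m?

Central (radial) force ⇒ zero torque about the center ⇒ m v r is constant.
v₂ = v₁ r₁ / r₂ = (7.51)(1.07) / (0.532) = 15.10 m/s.

v₂ ≈ 15.1 m/s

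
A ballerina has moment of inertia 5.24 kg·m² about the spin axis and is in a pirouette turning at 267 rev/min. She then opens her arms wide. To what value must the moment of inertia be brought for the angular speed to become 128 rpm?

With no external torque about the axis, L is conserved: I₁ω₁ = I₂ω₂.
I₂ = I₁ω₁ / ω₂ = (5.24)(267) / (128) = 10.93 kg·m².

I₂ ≈ 10.9 kg·m²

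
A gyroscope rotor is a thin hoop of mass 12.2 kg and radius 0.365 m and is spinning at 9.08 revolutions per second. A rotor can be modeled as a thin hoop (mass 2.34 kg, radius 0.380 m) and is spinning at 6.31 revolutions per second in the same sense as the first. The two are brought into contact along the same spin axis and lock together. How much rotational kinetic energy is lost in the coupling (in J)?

No external torque acts about the common axis, so total angular momentum is conserved.
Moments of inertia: I_A = (12.2)(0.365)² = 1.625 kg·m²; I_B = (2.34)(0.380)² = 0.3379 kg·m².
Taking A's sense as positive: L = (1.625)(9.08) + (0.3379)(6.31) = 16.89 kg·m²·rev/s.
Combined I = 1.625 + 0.3379 = 1.963 kg·m².
ω_f = L / I = 16.89 / 1.963 = 8.603 rev/s.
KE_i = ½ΣIω² = 2911 J; KE_f = ½(1.963)(54.06)² = 2868 J.

ΔKE lost ≈ 42.4 J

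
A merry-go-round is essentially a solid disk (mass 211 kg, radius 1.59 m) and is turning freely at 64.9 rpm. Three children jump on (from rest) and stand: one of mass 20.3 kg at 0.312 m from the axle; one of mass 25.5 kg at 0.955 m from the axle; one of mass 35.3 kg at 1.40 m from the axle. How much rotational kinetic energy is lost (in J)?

The added mass arrives with no angular momentum about the axle, and any external torque about the axle is negligible, so the system's angular momentum is conserved.
I_p = ½(211)(1.59)² = 266.7 kg·m².
Added inertia Σmr² = (20.3)(0.312)² + (25.5)(0.955)² + (35.3)(1.40)² = 94.42 kg·m²; I_f = 266.7 + 94.42 = 361.1 kg·m².
ω_f = I_p ω_i / I_f = (266.7)(64.9) / 361.1 = 47.93 rpm.
KE_i = ½(266.7)(6.796 rad/s)² = 6160 J; KE_f = ½(361.1)(5.019)² = 4549 J.

energy lost ≈ 1610 J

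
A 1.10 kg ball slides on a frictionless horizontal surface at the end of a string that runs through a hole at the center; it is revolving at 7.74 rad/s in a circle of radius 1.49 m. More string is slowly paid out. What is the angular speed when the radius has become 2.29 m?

No torque about the axis ⇒ m r₁² ω₁ = m r₂² ω₂.
ω₂ = ω₁ (r₁/r₂)² = (7.74)(1.49/2.29)² = 3.277 rad/s.

ω₂ ≈ 3.28 rad/s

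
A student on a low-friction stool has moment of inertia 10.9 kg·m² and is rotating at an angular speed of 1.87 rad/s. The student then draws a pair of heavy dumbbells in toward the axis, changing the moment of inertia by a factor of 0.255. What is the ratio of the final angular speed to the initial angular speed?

ω₂/ω₁ ≈ 3.92

No external torque acts about the spin axis, so angular momentum is conserved.
I₂ = 0.255 × 10.9 = 2.780 kg·m².
ω₂/ω₁ = I₁/I₂ = 10.90 / 2.780 = 3.922.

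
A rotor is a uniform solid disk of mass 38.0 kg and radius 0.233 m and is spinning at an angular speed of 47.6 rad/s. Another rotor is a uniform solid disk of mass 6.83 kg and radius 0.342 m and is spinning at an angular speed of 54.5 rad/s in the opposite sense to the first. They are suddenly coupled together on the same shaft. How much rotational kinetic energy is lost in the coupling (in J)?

The coupling torques are internal; angular momentum about the shared axis is conserved.
Moments of inertia: I_A = ½(38.0)(0.233)² = 1.031 kg·m²; I_B = ½(6.83)(0.342)² = 0.3994 kg·m².
Taking A's sense as positive: L = (1.031)(47.6) − (0.3994)(54.5) = 27.33 kg·m²·rad/s.
Combined I = 1.031 + 0.3994 = 1.431 kg·m².
ω_f = L / I = 27.33 / 1.431 = 19.10 rad/s.
KE_i = ½ΣIω² = 1762 J; KE_f = ½(1.431)(19.10)² = 261.0 J.

ΔKE lost ≈ 1500 J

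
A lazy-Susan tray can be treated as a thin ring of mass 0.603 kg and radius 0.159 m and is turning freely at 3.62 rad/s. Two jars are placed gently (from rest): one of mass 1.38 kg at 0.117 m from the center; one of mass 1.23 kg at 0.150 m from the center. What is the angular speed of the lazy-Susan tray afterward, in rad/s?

The added mass arrives with no angular momentum about the center, and any external torque about the center is negligible, so the system's angular momentum is conserved.
I_p = (0.603)(0.159)² = 0.01524 kg·m².
Added inertia Σmr² = (1.38)(0.117)² + (1.23)(0.150)² = 0.04657 kg·m²; I_f = 0.01524 + 0.04657 = 0.06181 kg·m².
ω_f = I_p ω_i / I_f = (0.01524)(3.62) / 0.06181 = 0.8928 rad/s.

ω_f ≈ 0.893 rad/s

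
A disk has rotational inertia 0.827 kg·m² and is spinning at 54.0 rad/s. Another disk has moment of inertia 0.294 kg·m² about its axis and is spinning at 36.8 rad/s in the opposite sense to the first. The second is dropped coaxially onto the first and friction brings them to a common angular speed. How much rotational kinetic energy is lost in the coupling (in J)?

No external torque acts about the common axis, so total angular momentum is conserved.
Taking A's sense as positive: L = (0.8270)(54.0) − (0.2940)(36.8) = 33.84 kg·m²·rad/s.
Combined I = 0.8270 + 0.2940 = 1.121 kg·m².
ω_f = L / I = 33.84 / 1.121 = 30.19 rad/s.
KE_i = ½ΣIω² = 1405 J; KE_f = ½(1.121)(30.19)² = 510.7 J.

ΔKE lost ≈ 894 J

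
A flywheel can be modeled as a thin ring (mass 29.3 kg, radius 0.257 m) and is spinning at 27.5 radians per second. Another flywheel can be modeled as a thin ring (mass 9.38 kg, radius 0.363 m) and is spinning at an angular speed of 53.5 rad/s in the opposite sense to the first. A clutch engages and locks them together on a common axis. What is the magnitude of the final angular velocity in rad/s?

No external torque acts about the common axis, so total angular momentum is conserved.
Moments of inertia: I_A = (29.3)(0.257)² = 1.935 kg·m²; I_B = (9.38)(0.363)² = 1.236 kg·m².
Taking A's sense as positive: L = (1.935)(27.5) − (1.236)(53.5) = -12.91 kg·m²·rad/s.
Combined I = 1.935 + 1.236 = 3.171 kg·m².
ω_f = L / I = -12.91 / 3.171 = -4.070 rad/s.

|ω_f| ≈ 4.07 rad/s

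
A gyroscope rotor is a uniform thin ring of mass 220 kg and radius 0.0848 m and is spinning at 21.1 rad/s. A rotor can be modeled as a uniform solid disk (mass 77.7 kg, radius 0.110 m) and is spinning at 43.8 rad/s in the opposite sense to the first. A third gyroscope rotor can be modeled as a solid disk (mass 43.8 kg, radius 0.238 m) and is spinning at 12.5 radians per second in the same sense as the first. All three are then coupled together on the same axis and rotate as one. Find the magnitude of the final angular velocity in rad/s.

The coupling torques are internal; angular momentum about the shared axis is conserved.
Moments of inertia: I_A = (220)(0.0848)² = 1.582 kg·m²; I_B = ½(77.7)(0.110)² = 0.4701 kg·m²; I_C = ½(43.8)(0.238)² = 1.241 kg·m².
Taking A's sense as positive: L = (1.582)(21.1) − (0.4701)(43.8) + (1.241)(12.5) = 28.30 kg·m²·rad/s.
Combined I = 1.582 + 0.4701 + 1.241 = 3.293 kg·m².
ω_f = L / I = 28.30 / 3.293 = 8.594 rad/s.

|ω_f| ≈ 8.59 rad/s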